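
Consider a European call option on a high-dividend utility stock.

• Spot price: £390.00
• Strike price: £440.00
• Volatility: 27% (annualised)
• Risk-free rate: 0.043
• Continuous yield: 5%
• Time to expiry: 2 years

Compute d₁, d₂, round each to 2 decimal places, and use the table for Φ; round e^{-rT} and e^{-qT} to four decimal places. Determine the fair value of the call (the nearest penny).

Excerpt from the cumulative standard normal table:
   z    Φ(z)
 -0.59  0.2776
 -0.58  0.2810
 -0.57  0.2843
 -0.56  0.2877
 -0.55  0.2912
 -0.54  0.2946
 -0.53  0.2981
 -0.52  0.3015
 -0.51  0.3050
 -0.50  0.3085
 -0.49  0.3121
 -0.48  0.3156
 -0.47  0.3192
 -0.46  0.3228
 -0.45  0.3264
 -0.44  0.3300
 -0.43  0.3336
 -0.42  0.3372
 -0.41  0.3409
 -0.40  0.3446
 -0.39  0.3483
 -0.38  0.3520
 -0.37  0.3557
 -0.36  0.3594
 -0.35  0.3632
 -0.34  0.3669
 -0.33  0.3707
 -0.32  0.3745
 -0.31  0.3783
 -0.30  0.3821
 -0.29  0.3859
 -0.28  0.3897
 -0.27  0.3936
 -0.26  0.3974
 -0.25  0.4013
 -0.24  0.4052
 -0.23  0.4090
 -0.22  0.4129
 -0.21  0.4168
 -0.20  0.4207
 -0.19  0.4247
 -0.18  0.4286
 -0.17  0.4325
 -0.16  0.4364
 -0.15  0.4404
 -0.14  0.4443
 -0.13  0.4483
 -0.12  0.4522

σ√T = 0.27 × 1.4142 = 0.3818
d₁ = [ln(390/440) + (0.043 − 0.05 + 0.27²/2)·2] / 0.3818 = [-0.1206 + 0.0589] / 0.3818 = -0.1617 which rounds to -0.16
d₂ = d₁ − σ√T = -0.1617 − 0.3818 = -0.5435 which rounds to -0.54
exp(−qT) = exp(−0.05·2) = 0.9048;  exp(−rT) = exp(−0.043·2) = 0.9176
N(d₁) = N(-0.16) = 0.4364;  N(d₂) = N(-0.54) = 0.2946
C = 390·0.9048·0.4364 − 440·0.9176·0.2946 = 153.9933 − 118.9430 = 35.0504

£35.05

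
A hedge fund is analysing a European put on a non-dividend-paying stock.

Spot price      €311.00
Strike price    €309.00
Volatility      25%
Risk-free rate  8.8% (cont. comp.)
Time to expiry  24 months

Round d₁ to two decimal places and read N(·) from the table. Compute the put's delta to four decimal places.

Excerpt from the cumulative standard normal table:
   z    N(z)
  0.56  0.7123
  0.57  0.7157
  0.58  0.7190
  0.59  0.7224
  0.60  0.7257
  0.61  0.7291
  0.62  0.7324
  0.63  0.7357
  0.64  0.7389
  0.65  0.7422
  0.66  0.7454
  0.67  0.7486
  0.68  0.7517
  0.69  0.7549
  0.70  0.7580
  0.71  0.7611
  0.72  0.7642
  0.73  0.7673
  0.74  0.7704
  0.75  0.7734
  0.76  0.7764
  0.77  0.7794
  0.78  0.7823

-0.2451

σ√T = 0.25 × 1.4142 = 0.3536
d₁ = [ln(311/309) + (0.088 + ½·0.25²)·2] / (σ√T) = (0.0065 + 0.2385) / 0.3536 = 0.6928 → 0.69
N(d₁) = N(0.69) = 0.7549
Δ_put = N(d₁) − 1 = 0.7549 − 1 = -0.2451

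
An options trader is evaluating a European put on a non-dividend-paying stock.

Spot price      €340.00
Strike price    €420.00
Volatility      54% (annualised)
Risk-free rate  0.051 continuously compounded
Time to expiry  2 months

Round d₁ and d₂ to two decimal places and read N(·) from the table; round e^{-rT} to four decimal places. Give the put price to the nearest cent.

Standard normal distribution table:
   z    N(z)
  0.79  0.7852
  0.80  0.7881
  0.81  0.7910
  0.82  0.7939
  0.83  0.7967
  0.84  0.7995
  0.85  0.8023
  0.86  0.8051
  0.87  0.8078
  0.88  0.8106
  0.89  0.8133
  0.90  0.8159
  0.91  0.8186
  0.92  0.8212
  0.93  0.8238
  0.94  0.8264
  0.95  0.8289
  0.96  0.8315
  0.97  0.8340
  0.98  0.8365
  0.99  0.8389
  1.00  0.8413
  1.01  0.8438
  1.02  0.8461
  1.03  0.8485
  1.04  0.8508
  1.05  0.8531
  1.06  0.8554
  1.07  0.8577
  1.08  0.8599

€84.40

σ√T = 0.54 × 0.4082 = 0.2205
d₁ = [ln(340/420) + (0.051 + 0.54²/2)·0.1667] / 0.2205 = [-0.2113 + 0.0328] / 0.2205 = -0.8097 → -0.81
d₂ = d₁ − σ√T = -0.8097 − 0.2205 = -1.0302 → -1.03
exp(−rT) = exp(−0.051·0.1667) = 0.9915
N(−d₂) = N(1.03) = 0.8485;  N(−d₁) = N(0.81) = 0.7910
P = 420·0.9915·0.8485 − 340·0.7910 = 353.3409 − 268.9400 = 84.4009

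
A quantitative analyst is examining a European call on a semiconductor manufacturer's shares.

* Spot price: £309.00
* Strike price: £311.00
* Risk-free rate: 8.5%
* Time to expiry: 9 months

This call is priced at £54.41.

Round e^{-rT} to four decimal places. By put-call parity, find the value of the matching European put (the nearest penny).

£37.19

exp(−rT) = exp(−0.085·0.75) = 0.9382
Put-call parity: C − P = S − K·e^(−rT) = 309 − 311·0.9382 = 309 − 291.7802 = 17.2198
P = C − (C − P) = 54.41 − (17.2198) = 37.1902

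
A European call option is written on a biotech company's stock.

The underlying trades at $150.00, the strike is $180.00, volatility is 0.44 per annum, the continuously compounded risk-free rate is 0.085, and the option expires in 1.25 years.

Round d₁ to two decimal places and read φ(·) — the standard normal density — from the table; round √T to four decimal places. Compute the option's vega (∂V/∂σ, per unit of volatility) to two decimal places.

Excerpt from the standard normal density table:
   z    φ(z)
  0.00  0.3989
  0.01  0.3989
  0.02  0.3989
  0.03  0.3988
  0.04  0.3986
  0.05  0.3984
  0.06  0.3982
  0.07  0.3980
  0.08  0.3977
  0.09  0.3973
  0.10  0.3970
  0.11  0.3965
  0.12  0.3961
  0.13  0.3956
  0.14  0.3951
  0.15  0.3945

66.63

T = 1.25;  σ√T = 0.4919
d₁ = [ln(150/180) + (0.085 + 0.44²/2)·1.25] / 0.4919 = [-0.1823 + 0.2273] / 0.4919 = 0.0913 ⇒ 0.09
√T = √1.25 = 1.1180
φ(d₁) = φ(0.09) = 0.3973
vega = S·φ(d₁)·√T = 150·0.3973·1.1180 = 66.6272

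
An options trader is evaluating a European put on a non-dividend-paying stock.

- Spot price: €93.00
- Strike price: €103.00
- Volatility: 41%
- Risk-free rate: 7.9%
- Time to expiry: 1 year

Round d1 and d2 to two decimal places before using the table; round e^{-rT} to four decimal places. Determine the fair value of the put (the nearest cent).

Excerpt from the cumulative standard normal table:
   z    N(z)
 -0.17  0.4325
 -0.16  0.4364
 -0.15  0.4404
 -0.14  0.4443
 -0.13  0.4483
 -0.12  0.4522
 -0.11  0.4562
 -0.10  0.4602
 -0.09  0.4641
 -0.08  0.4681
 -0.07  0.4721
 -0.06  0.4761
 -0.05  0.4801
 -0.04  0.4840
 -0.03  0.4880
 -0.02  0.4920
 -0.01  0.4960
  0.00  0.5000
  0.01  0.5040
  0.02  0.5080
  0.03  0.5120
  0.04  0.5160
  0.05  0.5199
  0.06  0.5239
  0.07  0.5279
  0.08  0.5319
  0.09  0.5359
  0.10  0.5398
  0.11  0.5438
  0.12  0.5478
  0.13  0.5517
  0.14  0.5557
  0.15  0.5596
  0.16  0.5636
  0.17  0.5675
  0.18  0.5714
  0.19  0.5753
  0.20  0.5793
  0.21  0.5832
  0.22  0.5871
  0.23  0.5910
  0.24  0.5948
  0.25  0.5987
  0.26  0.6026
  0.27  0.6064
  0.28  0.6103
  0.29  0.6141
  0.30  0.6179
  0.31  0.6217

€16.39

σ√T = 0.41·√1 = 0.4100
d₁ = [ln(93/103) + (0.079 + ½·0.41²)·1] / (σ√T) = (-0.1021 + 0.1630) / 0.4100 = 0.1486 ⇒ 0.15
d₂ = 0.1486 − 0.4100 = -0.2614 ⇒ -0.26
exp(−rT) = exp(−0.079·1) = 0.9240
N(−d₂) = N(0.26) = 0.6026;  N(−d₁) = N(-0.15) = 0.4404
P = 103·0.9240·0.6026 − 93·0.4404 = 57.3506 − 40.9572 = 16.3934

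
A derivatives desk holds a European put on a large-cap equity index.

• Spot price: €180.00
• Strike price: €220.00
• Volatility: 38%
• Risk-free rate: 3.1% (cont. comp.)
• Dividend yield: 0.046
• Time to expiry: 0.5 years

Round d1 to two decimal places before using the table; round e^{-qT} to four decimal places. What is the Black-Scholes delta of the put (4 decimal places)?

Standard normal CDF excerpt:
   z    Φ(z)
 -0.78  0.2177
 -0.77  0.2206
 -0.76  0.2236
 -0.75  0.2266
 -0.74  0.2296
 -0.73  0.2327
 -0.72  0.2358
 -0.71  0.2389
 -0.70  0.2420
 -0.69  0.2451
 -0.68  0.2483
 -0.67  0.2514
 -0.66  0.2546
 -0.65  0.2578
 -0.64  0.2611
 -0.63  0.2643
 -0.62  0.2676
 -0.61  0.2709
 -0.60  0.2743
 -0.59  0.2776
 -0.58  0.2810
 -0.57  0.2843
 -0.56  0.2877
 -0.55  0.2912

σ√T = 0.38·√0.5 = 0.2687
d₁ = [ln(180/220) + (0.031 − 0.046 + 0.38²/2)·0.5] / 0.2687 = [-0.2007 + 0.0286] / 0.2687 = -0.6404 ≈ -0.64
N(d₁) = N(-0.64) = 0.2611
Δ_put = e^(−qT)·(N(d₁) − 1) = 0.9773·(0.2611 − 1) = -0.7221

-0.7221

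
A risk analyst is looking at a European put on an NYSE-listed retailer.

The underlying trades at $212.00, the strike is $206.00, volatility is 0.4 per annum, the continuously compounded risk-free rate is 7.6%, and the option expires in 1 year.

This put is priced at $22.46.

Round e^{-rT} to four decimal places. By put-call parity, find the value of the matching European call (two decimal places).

e^(−rT) = e^(−0.076·1) = 0.9268
Put-call parity: C − P = S − K·e^(−rT) = 212 − 206·0.9268 = 212 − 190.9208 = 21.0792
C = P + (C − P) = 22.46 + (21.0792) = 43.5392

$43.54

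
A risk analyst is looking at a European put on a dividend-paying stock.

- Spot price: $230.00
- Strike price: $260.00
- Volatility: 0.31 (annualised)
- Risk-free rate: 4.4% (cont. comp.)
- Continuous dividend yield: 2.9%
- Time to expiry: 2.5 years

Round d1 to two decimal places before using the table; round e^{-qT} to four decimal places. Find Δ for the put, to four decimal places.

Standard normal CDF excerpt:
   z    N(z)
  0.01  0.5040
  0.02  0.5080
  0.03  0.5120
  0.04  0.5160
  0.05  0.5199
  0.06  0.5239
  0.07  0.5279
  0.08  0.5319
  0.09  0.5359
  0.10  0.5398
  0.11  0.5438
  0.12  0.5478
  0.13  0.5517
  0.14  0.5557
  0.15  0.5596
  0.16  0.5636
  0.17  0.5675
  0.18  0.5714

-0.4391

σ√T = 0.31 × 1.5811 = 0.4902
d₁ = [ln(230/260) + (0.044 − 0.029 + 0.31²/2)·2.5] / 0.4902 = [-0.1226 + 0.1576] / 0.4902 = 0.0715 ≈ 0.07
N(d₁) = N(0.07) = 0.5279
Δ_put = exp(−qT)·(N(d₁) − 1) = 0.9301·(0.5279 − 1) = -0.4391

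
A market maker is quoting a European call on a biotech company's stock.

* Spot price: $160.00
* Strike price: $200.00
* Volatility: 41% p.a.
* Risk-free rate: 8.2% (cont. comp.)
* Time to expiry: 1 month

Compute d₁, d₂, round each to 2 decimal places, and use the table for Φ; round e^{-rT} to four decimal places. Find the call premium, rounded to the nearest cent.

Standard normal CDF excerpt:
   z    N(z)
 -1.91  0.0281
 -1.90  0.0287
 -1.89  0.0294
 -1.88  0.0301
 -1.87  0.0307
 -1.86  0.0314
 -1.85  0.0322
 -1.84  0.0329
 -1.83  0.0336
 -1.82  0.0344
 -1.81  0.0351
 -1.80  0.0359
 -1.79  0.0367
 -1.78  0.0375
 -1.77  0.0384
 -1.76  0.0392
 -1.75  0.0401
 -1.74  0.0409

$0.30

T = 0.08333;  σ√T = 0.1184
ln(S/K) + (r + σ²/2)T = ln(160/200) + (0.082 + 0.41²/2)·0.08333 = -0.2231 + 0.0138 = -0.2093
d₁ = -0.2093 / 0.1184 = -1.7684 which rounds to -1.77
d₂ = d₁ − σ√T = -1.7684 − 0.1184 = -1.8868 which rounds to -1.89
e^(−rT) = e^(−0.082·0.08333) = 0.9932
N(d₁) = N(-1.77) = 0.0384;  N(d₂) = N(-1.89) = 0.0294
C = 160·0.0384 − 200·0.9932·0.0294 = 6.1440 − 5.8400 = 0.3040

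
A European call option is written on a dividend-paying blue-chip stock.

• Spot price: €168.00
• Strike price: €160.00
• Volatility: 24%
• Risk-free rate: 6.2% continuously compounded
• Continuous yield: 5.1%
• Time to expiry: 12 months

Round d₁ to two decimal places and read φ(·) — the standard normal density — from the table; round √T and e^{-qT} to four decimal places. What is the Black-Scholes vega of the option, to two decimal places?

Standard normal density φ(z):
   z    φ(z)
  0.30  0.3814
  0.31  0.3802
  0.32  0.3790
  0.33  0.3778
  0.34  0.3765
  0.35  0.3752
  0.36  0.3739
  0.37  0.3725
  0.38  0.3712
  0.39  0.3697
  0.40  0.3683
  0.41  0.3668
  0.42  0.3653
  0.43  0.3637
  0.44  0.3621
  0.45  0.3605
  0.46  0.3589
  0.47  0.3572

59.47

T = 1;  σ√T = 0.2400
d₁ = [ln(168/160) + (0.062 − 0.051 + ½·0.24²)·1] / (σ√T) = (0.0488 + 0.0398) / 0.2400 = 0.3691 → 0.37
√T = √1 = 1.0000
φ(d₁) = φ(0.37) = 0.3725
exp(−qT) = exp(−0.051·1) = 0.9503
vega = S·exp(−qT)·φ(d₁)·√T = 168·0.9503·0.3725·1.0000 = 59.4698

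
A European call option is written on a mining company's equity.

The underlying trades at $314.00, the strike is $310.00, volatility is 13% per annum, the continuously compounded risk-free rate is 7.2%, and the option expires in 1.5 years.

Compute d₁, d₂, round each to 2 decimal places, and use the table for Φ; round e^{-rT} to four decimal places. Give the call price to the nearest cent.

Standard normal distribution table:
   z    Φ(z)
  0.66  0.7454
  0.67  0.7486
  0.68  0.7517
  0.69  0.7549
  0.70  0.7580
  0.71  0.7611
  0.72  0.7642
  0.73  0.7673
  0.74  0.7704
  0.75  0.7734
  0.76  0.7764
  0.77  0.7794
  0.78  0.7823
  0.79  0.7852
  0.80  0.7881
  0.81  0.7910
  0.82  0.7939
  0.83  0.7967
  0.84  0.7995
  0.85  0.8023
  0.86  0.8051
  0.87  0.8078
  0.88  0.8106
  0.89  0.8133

T = 1.5;  σ√T = 0.1592
d₁ = [ln(314/310) + (0.072 + 0.13²/2)·1.5] / 0.1592 = [0.0128 + 0.1207] / 0.1592 = 0.8385 which rounds to 0.84
d₂ = d₁ − σ√T = 0.8385 − 0.1592 = 0.6792 which rounds to 0.68
exp(−rT) = exp(−0.072·1.5) = 0.8976
N(d₁) = N(0.84) = 0.7995;  N(d₂) = N(0.68) = 0.7517
C = 314·0.7995 − 310·0.8976·0.7517 = 251.0430 − 209.1650 = 41.8780

$41.88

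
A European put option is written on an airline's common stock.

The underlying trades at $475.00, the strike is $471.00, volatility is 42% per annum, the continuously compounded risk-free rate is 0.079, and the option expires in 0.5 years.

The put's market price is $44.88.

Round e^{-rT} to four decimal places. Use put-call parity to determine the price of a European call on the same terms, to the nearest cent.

$67.11

exp(−rT) = exp(−0.079·0.5) = 0.9613
Put-call parity: C − P = S − K·e^(−rT) = 475 − 471·0.9613 = 475 − 452.7723 = 22.2277
C = P + (C − P) = 44.88 + (22.2277) = 67.1077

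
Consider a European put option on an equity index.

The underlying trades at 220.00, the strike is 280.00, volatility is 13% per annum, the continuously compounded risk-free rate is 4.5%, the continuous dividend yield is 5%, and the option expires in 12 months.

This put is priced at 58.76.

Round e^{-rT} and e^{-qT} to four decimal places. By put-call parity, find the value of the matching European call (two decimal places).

e^(−qT) = e^(−0.05·1) = 0.9512;  e^(−rT) = e^(−0.045·1) = 0.9560
Put-call parity: C − P = S·e^(−qT) − K·e^(−rT) = 220·0.9512 − 280·0.9560 = 209.2640 − 267.6800 = -58.4160
C = P + (C − P) = 58.76 + (-58.4160) = 0.3440

0.34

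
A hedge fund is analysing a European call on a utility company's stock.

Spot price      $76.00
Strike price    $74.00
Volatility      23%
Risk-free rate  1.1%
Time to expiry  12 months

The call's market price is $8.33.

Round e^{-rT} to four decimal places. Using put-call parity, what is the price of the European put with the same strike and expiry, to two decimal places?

$5.52

e^(−rT) = e^(−0.011·1) = 0.9891
Put-call parity: C − P = S − K·e^(−rT) = 76 − 74·0.9891 = 76 − 73.1934 = 2.8066
P = C − (C − P) = 8.33 − (2.8066) = 5.5234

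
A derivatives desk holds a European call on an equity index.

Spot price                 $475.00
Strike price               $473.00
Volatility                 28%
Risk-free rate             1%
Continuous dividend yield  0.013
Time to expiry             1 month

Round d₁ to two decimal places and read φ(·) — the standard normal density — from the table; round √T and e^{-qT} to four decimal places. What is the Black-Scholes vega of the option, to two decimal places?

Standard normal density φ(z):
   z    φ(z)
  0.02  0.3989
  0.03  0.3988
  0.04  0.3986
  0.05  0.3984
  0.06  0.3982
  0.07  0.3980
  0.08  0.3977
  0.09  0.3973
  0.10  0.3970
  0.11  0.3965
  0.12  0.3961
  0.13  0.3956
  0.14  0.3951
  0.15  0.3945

54.42

σ√T = 0.28 × 0.2887 = 0.0808
d₁ = [ln(475/473) + (0.01 − 0.013 + 0.28²/2)·0.08333] / 0.0808 = [0.0042 + 0.0030] / 0.0808 = 0.0895 ≈ 0.09
√T = √0.08333 = 0.2887
φ(d₁) = φ(0.09) = 0.3973
exp(−qT) = exp(−0.013·0.08333) = 0.9989
vega = S·exp(−qT)·φ(d₁)·√T = 475·0.9989·0.3973·0.2887 = 54.4228
(The put has the same vega.)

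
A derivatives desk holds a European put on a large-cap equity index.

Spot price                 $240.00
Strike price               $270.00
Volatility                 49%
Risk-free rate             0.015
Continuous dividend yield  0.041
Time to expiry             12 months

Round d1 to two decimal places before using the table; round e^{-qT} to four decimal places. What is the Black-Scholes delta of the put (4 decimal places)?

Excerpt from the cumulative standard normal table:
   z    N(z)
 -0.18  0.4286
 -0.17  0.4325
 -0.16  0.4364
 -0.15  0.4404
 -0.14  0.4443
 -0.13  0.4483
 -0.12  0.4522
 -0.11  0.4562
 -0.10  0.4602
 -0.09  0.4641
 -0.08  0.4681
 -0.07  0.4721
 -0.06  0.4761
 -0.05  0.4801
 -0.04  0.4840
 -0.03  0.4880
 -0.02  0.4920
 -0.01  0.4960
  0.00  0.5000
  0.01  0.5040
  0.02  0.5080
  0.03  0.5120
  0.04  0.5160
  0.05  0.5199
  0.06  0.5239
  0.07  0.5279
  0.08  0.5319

σ√T = 0.49 × 1.0000 = 0.4900
d₁ = [ln(240/270) + (0.015 − 0.041 + 0.49²/2)·1] / 0.4900 = [-0.1178 + 0.0940] / 0.4900 = -0.0484 ≈ -0.05
N(d₁) = N(-0.05) = 0.4801
Δ_put = e^(−qT)·(N(d₁) − 1) = 0.9598·(0.4801 − 1) = -0.4990

-0.4990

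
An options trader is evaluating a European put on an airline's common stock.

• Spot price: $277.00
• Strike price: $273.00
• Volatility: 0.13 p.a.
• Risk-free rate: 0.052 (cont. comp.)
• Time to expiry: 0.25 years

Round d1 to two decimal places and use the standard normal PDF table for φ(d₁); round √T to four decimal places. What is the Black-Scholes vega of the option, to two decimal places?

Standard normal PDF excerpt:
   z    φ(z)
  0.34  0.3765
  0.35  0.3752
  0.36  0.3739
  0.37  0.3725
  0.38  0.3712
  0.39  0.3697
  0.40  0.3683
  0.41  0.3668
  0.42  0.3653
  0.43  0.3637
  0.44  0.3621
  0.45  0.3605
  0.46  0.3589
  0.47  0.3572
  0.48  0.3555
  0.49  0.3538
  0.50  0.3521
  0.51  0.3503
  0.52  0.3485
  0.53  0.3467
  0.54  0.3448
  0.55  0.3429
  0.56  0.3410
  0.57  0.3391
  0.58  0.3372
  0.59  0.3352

49.71

T = 0.25;  σ√T = 0.0650
d₁ = [ln(277/273) + (0.052 + 0.13²/2)·0.25] / 0.0650 = [0.0145 + 0.0151] / 0.0650 = 0.4563 → 0.46
√T = √0.25 = 0.5000
φ(d₁) = φ(0.46) = 0.3589
vega = S·φ(d₁)·√T = 277·0.3589·0.5000 = 49.7077
(Vega is the same for a European call and put with the same parameters.)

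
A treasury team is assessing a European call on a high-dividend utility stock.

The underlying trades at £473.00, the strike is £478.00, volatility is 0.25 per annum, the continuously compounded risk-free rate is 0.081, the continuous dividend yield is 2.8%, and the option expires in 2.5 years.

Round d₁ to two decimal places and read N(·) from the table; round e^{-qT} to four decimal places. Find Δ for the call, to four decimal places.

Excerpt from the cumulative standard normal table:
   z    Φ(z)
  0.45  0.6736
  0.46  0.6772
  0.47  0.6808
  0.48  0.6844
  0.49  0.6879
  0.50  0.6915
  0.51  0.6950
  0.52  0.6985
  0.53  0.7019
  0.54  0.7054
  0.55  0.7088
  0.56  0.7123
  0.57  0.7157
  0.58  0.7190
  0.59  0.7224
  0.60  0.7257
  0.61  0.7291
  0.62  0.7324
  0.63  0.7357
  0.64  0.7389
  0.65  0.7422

T = 2.5;  σ√T = 0.3953
d₁ = [ln(473/478) + (0.081 − 0.028 + ½·0.25²)·2.5] / (σ√T) = (-0.0105 + 0.2106) / 0.3953 = 0.5062 ≈ 0.51
N(d₁) = N(0.51) = 0.6950
Δ_call = e^(−qT)·N(d₁) = 0.9324·0.6950 = 0.6480

0.6480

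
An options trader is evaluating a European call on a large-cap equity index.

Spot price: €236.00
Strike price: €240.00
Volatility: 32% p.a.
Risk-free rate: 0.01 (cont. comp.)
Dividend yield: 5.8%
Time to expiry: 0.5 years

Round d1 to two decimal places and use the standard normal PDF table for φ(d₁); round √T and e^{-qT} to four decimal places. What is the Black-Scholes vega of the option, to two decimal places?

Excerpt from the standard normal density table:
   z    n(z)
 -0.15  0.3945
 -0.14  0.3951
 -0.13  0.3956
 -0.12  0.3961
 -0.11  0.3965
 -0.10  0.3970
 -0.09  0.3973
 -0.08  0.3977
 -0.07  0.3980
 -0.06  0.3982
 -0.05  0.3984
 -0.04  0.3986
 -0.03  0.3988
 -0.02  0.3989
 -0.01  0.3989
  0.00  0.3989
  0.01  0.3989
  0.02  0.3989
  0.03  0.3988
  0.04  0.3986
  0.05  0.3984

T = 0.5;  σ√T = 0.2263
ln(S/K) + (r − q + σ²/2)T = ln(236/240) + (0.01 − 0.058 + 0.32²/2)·0.5 = -0.0168 + 0.0016 = -0.0152
d₁ = -0.0152 / 0.2263 = -0.0672 ≈ -0.07
√T = √0.5 = 0.7071
φ(d₁) = φ(-0.07) = 0.3980
exp(−qT) = exp(−0.058·0.5) = 0.9714
vega = S·exp(−qT)·φ(d₁)·√T = 236·0.9714·0.3980·0.7071 = 64.5170

64.52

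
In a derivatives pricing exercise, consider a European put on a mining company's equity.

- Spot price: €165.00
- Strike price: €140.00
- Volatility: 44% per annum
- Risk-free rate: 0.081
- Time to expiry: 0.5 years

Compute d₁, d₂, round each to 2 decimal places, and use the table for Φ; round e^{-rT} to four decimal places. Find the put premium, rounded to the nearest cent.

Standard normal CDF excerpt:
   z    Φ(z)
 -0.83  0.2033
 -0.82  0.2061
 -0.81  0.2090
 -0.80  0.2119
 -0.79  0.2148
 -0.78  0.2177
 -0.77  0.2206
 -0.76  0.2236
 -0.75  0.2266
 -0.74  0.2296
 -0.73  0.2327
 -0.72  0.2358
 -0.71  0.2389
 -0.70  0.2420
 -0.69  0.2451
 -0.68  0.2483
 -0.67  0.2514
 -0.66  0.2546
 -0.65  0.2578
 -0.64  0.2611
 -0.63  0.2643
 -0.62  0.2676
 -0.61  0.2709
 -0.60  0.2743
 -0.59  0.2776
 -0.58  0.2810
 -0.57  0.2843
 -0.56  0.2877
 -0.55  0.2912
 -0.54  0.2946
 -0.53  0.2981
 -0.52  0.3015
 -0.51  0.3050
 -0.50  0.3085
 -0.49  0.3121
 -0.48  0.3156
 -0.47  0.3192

€6.99

σ√T = 0.44 × 0.7071 = 0.3111
d₁ = [ln(165/140) + (0.081 + ½·0.44²)·0.5] / (σ√T) = (0.1643 + 0.0889) / 0.3111 = 0.8138 which rounds to 0.81
d₂ = 0.8138 − 0.3111 = 0.5027 which rounds to 0.50
exp(−rT) = exp(−0.081·0.5) = 0.9603
N(−d₂) = N(-0.50) = 0.3085;  N(−d₁) = N(-0.81) = 0.2090
P = 140·0.9603·0.3085 − 165·0.2090 = 41.4754 − 34.4850 = 6.9904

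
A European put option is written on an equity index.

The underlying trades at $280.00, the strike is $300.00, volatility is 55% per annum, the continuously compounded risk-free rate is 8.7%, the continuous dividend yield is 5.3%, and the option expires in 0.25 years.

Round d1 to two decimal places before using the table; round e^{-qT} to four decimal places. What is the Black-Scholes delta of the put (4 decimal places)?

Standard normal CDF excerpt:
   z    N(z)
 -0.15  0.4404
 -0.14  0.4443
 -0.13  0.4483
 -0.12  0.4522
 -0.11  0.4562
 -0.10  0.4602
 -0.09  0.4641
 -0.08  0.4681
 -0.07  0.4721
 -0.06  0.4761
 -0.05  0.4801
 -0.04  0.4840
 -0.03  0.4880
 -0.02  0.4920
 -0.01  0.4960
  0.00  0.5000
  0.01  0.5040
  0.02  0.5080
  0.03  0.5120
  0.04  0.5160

σ√T = 0.55 × 0.5000 = 0.2750
d₁ = [ln(280/300) + (0.087 − 0.053 + 0.55²/2)·0.25] / 0.2750 = [-0.0690 + 0.0463] / 0.2750 = -0.0825 → -0.08
N(d₁) = N(-0.08) = 0.4681
Δ_put = exp(−qT)·(N(d₁) − 1) = 0.9868·(0.4681 − 1) = -0.5249

-0.5249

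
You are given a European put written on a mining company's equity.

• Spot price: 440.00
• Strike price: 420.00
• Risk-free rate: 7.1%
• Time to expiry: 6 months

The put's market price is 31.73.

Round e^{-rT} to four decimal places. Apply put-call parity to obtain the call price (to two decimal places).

e^(−rT) = e^(−0.071·0.5) = 0.9651
Put-call parity: C − P = S − K·e^(−rT) = 440 − 420·0.9651 = 440 − 405.3420 = 34.6580
C = P + (C − P) = 31.73 + (34.6580) = 66.3880

66.39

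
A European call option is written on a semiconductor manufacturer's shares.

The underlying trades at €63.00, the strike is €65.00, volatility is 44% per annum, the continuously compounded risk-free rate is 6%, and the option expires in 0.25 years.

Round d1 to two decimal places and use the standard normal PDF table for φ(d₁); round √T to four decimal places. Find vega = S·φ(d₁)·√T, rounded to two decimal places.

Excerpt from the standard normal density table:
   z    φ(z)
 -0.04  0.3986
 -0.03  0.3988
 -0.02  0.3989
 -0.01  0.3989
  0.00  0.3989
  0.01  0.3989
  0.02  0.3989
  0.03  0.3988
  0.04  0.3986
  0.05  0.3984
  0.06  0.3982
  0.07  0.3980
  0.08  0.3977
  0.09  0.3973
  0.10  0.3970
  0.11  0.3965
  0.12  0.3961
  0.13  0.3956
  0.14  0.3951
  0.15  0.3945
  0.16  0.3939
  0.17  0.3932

σ√T = 0.44 × 0.5000 = 0.2200
d₁ = [ln(63/65) + (0.06 + 0.44²/2)·0.25] / 0.2200 = [-0.0313 + 0.0392] / 0.2200 = 0.0361 → 0.04
√T = √0.25 = 0.5000
φ(d₁) = φ(0.04) = 0.3986
vega = S·φ(d₁)·√T = 63·0.3986·0.5000 = 12.5559

12.56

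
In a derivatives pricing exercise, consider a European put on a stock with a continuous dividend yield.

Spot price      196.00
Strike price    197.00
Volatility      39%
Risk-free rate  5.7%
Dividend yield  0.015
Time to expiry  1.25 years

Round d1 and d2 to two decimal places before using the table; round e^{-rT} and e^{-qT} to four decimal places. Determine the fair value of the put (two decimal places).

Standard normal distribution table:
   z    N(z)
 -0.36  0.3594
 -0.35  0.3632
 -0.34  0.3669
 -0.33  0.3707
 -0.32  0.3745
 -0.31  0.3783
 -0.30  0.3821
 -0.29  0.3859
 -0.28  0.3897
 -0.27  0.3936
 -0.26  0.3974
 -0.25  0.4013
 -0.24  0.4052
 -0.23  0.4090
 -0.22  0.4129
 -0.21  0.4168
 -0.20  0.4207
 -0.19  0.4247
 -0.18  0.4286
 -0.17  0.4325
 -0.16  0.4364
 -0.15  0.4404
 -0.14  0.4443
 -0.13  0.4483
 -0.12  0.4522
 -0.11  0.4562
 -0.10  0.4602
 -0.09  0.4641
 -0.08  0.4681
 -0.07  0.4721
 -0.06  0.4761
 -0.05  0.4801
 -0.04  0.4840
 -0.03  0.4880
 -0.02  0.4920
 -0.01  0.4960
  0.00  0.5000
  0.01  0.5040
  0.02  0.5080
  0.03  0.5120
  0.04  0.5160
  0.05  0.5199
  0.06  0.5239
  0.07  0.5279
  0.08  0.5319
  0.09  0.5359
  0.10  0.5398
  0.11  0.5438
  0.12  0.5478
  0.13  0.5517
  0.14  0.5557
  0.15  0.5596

σ√T = 0.39 × 1.1180 = 0.4360
d₁ = [ln(196/197) + (0.057 − 0.015 + 0.39²/2)·1.25] / 0.4360 = [-0.0051 + 0.1476] / 0.4360 = 0.3267 ≈ 0.33
d₂ = d₁ − σ√T = 0.3267 − 0.4360 = -0.1093 ≈ -0.11
e^(−qT) = e^(−0.015·1.25) = 0.9814;  e^(−rT) = e^(−0.057·1.25) = 0.9312
N(−d₂) = N(0.11) = 0.5438;  N(−d₁) = N(-0.33) = 0.3707
P = 197·0.9312·0.5438 − 196·0.9814·0.3707 = 99.7582 − 71.3058 = 28.4524

28.45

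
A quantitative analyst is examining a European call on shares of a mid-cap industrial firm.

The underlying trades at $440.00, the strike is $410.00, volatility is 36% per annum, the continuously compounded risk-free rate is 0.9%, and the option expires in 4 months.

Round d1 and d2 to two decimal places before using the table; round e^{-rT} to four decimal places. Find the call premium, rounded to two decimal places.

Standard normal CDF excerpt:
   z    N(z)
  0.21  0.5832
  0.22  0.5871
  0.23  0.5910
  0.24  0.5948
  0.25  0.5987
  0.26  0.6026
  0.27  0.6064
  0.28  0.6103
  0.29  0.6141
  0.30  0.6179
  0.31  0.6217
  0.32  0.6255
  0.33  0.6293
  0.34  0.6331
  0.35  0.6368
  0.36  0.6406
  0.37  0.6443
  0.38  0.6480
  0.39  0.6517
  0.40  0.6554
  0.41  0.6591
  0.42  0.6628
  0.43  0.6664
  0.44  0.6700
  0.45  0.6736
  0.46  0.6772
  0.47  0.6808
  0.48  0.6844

σ√T = 0.36·√0.3333 = 0.2078
ln(S/K) + (r + σ²/2)T = ln(440/410) + (0.009 + 0.36²/2)·0.3333 = 0.0706 + 0.0246 = 0.0952
d₁ = 0.0952 / 0.2078 = 0.4581 ≈ 0.46
d₂ = d₁ − σ√T = 0.4581 − 0.2078 = 0.2503 ≈ 0.25
exp(−rT) = exp(−0.009·0.3333) = 0.9970
N(d₁) = N(0.46) = 0.6772;  N(d₂) = N(0.25) = 0.5987
C = 440·0.6772 − 410·0.9970·0.5987 = 297.9680 − 244.7306 = 53.2374

$53.24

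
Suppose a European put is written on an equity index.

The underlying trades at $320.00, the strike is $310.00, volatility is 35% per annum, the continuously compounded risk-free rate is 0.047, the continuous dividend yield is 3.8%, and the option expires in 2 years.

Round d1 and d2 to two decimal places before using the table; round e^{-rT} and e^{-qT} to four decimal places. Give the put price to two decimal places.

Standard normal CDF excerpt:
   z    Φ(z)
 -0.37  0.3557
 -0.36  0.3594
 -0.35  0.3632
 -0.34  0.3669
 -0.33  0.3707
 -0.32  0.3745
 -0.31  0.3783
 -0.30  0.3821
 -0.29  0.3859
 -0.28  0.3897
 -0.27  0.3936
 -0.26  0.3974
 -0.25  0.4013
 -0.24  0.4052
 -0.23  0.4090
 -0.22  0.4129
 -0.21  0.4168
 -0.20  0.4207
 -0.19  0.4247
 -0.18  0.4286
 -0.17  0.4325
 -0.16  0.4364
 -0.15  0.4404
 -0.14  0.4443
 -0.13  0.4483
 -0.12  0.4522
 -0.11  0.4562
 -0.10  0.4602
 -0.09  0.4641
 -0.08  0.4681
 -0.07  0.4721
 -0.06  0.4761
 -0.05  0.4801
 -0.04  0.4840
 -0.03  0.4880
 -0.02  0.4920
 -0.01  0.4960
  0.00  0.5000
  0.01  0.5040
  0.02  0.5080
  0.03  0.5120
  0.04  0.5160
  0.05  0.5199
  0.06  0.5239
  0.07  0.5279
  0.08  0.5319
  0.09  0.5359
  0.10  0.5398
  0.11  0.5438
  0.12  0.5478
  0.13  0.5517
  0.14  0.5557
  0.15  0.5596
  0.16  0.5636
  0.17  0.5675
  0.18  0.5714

T = 2;  σ√T = 0.4950
d₁ = [ln(320/310) + (0.047 − 0.038 + 0.35²/2)·2] / 0.4950 = [0.0317 + 0.1405] / 0.4950 = 0.3480 which rounds to 0.35
d₂ = d₁ − σ√T = 0.3480 − 0.4950 = -0.1470 which rounds to -0.15
e^(−qT) = e^(−0.038·2) = 0.9268;  e^(−rT) = e^(−0.047·2) = 0.9103
P = 310·0.9103·N(0.15) − 320·0.9268·N(-0.35) = 310·0.9103·0.5596 − 320·0.9268·0.3632 = 157.9152 − 107.7164 = 50.1988

$50.20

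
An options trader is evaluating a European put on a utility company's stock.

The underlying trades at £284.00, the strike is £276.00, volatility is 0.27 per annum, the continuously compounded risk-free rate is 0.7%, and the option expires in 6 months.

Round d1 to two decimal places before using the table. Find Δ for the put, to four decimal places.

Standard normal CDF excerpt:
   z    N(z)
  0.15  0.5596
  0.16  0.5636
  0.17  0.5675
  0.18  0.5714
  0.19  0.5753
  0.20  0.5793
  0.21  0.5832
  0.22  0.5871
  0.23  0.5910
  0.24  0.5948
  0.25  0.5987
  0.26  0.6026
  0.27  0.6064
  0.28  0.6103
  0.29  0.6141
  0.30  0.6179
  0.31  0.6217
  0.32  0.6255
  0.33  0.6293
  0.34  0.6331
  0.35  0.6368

-0.3974

T = 0.5;  σ√T = 0.1909
d₁ = [ln(284/276) + (0.007 + ½·0.27²)·0.5] / (σ√T) = (0.0286 + 0.0217) / 0.1909 = 0.2635 ≈ 0.26
N(d₁) = N(0.26) = 0.6026
Δ_put = N(d₁) − 1 = 0.6026 − 1 = -0.3974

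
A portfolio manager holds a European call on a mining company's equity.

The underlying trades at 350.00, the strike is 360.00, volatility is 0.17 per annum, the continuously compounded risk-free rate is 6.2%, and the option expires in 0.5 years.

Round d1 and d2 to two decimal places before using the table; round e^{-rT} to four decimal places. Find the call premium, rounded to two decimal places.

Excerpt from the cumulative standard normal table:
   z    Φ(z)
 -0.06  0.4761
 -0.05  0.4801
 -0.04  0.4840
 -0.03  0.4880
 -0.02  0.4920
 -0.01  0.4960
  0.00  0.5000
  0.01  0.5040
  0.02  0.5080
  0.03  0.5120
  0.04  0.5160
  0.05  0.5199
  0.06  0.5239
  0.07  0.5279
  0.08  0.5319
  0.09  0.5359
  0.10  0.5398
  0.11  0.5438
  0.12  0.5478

17.24

T = 0.5;  σ√T = 0.1202
ln(S/K) + (r + σ²/2)T = ln(350/360) + (0.062 + 0.17²/2)·0.5 = -0.0282 + 0.0382 = 0.0101
d₁ = 0.0101 / 0.1202 = 0.0836 → 0.08
d₂ = d₁ − σ√T = 0.0836 − 0.1202 = -0.0366 → -0.04
e^(−rT) = e^(−0.062·0.5) = 0.9695
N(d₁) = N(0.08) = 0.5319;  N(d₂) = N(-0.04) = 0.4840
C = 350·0.5319 − 360·0.9695·0.4840 = 186.1650 − 168.9257 = 17.2393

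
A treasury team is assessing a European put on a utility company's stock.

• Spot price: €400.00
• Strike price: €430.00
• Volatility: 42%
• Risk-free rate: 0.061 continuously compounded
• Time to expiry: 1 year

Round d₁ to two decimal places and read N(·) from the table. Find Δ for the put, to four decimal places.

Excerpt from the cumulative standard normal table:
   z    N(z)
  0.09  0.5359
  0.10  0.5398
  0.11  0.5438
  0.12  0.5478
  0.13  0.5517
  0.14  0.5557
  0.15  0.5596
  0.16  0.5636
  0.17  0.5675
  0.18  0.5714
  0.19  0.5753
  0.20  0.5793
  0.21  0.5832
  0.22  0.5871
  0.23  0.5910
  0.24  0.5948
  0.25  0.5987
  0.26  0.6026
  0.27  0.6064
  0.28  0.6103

σ√T = 0.42·√1 = 0.4200
d₁ = [ln(400/430) + (0.061 + 0.42²/2)·1] / 0.4200 = [-0.0723 + 0.1492] / 0.4200 = 0.1830 → 0.18
N(d₁) = N(0.18) = 0.5714
Δ_put = N(d₁) − 1 = 0.5714 − 1 = -0.4286

-0.4286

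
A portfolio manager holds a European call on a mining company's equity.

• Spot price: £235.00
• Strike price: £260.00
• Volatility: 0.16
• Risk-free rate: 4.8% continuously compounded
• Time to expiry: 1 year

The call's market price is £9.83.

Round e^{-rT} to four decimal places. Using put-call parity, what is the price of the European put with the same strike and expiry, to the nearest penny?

e^(−rT) = e^(−0.048·1) = 0.9531
Put-call parity: C − P = S − K·e^(−rT) = 235 − 260·0.9531 = 235 − 247.8060 = -12.8060
P = C − (C − P) = 9.83 − (-12.8060) = 22.6360

£22.64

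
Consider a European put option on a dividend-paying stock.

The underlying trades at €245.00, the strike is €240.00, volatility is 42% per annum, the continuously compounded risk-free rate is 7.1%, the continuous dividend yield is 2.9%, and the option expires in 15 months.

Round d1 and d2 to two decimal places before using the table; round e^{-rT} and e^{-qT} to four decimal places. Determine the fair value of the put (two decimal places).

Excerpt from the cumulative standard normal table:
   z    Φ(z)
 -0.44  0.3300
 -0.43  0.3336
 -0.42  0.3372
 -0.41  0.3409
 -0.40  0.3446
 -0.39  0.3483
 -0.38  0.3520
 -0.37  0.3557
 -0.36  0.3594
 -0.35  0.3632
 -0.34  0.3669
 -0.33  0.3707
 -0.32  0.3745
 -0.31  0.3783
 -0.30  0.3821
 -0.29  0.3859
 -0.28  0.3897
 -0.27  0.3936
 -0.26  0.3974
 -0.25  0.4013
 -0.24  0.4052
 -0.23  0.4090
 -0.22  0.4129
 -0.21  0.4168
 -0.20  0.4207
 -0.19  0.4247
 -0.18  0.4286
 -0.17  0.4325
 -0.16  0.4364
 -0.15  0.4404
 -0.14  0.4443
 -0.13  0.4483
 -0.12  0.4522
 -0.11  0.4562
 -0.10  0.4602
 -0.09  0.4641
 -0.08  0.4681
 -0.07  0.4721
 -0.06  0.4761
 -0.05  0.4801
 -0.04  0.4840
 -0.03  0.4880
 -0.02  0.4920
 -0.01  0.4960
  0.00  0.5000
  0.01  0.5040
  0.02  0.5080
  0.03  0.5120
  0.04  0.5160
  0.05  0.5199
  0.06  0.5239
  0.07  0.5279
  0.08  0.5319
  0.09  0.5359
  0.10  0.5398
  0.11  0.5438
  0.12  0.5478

€34.52

T = 1.25;  σ√T = 0.4696
ln(S/K) + (r − q + σ²/2)T = ln(245/240) + (0.071 − 0.029 + 0.42²/2)·1.25 = 0.0206 + 0.1627 = 0.1834
d₁ = 0.1834 / 0.4696 = 0.3905 ≈ 0.39
d₂ = d₁ − σ√T = 0.3905 − 0.4696 = -0.0791 ≈ -0.08
exp(−qT) = exp(−0.029·1.25) = 0.9644;  exp(−rT) = exp(−0.071·1.25) = 0.9151
N(−d₂) = N(0.08) = 0.5319;  N(−d₁) = N(-0.39) = 0.3483
P = 240·0.9151·0.5319 − 245·0.9644·0.3483 = 116.8180 − 82.2956 = 34.5224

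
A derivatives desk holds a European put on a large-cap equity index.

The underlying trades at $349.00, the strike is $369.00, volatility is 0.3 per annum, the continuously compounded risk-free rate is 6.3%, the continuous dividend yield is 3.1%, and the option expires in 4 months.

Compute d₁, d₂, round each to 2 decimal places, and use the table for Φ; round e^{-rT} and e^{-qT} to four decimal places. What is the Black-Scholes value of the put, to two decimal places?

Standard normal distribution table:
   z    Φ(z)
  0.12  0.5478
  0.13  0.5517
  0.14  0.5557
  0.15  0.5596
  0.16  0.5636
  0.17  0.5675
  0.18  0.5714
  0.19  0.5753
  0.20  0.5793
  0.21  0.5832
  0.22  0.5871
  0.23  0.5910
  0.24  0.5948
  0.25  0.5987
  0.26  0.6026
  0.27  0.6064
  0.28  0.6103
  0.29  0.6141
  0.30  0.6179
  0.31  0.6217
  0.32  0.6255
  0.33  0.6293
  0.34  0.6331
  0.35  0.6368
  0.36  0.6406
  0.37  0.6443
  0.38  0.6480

T = 0.3333;  σ√T = 0.1732
ln(S/K) + (r − q + σ²/2)T = ln(349/369) + (0.063 − 0.031 + 0.3²/2)·0.3333 = -0.0557 + 0.0257 = -0.0301
d₁ = -0.0301 / 0.1732 = -0.1735 ⇒ -0.17
d₂ = d₁ − σ√T = -0.1735 − 0.1732 = -0.3467 ⇒ -0.35
e^(−qT) = e^(−0.031·0.3333) = 0.9897;  e^(−rT) = e^(−0.063·0.3333) = 0.9792
P = 369·0.9792·N(0.35) − 349·0.9897·N(0.17) = 369·0.9792·0.6368 − 349·0.9897·0.5675 = 230.0916 − 196.0175 = 34.0741

$34.07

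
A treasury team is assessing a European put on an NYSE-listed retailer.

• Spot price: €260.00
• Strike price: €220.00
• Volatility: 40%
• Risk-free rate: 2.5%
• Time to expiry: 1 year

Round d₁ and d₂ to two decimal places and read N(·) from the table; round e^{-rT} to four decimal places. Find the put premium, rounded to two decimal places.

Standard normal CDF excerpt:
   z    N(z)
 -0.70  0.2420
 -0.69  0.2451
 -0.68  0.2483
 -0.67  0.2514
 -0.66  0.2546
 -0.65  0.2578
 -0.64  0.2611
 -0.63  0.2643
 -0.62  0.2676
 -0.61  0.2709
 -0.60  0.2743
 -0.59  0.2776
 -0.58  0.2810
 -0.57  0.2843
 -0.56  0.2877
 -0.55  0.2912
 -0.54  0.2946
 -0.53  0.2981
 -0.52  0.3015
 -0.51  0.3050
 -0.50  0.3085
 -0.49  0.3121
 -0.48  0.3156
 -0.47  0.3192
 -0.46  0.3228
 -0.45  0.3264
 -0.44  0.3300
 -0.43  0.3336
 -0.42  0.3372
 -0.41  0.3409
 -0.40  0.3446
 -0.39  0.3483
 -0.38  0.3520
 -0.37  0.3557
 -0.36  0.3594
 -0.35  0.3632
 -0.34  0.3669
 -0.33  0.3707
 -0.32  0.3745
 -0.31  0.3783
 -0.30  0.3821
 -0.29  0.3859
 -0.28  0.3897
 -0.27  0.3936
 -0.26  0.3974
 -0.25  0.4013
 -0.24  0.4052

€19.06

σ√T = 0.4·√1 = 0.4000
ln(S/K) + (r + σ²/2)T = ln(260/220) + (0.025 + 0.4²/2)·1 = 0.1671 + 0.1050 = 0.2721
d₁ = 0.2721 / 0.4000 = 0.6801 → 0.68
d₂ = d₁ − σ√T = 0.6801 − 0.4000 = 0.2801 → 0.28
e^(−rT) = e^(−0.025·1) = 0.9753
N(−d₂) = N(-0.28) = 0.3897;  N(−d₁) = N(-0.68) = 0.2483
P = 220·0.9753·0.3897 − 260·0.2483 = 83.6164 − 64.5580 = 19.0584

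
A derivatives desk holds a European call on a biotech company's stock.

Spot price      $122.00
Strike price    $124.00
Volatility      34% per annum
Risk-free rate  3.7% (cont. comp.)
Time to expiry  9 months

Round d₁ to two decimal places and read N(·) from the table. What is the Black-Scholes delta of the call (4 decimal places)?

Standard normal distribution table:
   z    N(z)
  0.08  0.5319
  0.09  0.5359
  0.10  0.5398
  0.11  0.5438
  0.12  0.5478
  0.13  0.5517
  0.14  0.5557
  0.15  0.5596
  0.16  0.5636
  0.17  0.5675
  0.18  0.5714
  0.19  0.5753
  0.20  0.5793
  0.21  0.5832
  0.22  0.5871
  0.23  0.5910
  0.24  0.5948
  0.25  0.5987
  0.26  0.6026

0.5753

σ√T = 0.34 × 0.8660 = 0.2944
d₁ = [ln(122/124) + (0.037 + 0.34²/2)·0.75] / 0.2944 = [-0.0163 + 0.0711] / 0.2944 = 0.1862 ≈ 0.19
N(d₁) = N(0.19) = 0.5753
Δ_call = N(d₁) = 0.5753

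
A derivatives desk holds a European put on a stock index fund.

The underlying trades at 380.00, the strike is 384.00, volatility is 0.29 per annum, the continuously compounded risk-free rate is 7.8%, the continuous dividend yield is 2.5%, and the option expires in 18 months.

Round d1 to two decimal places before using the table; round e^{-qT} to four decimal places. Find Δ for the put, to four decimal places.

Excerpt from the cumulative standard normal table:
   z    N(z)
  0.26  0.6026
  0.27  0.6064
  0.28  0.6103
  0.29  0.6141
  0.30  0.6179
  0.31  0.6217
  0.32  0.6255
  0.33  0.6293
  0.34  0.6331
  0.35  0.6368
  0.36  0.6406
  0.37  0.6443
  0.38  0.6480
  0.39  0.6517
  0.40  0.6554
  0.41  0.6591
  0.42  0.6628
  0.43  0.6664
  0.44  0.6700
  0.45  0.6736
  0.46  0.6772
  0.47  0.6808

σ√T = 0.29·√1.5 = 0.3552
d₁ = [ln(380/384) + (0.078 − 0.025 + 0.29²/2)·1.5] / 0.3552 = [-0.0105 + 0.1426] / 0.3552 = 0.3719 → 0.37
N(d₁) = N(0.37) = 0.6443
Δ_put = e^(−qT)·(N(d₁) − 1) = 0.9632·(0.6443 − 1) = -0.3426

-0.3426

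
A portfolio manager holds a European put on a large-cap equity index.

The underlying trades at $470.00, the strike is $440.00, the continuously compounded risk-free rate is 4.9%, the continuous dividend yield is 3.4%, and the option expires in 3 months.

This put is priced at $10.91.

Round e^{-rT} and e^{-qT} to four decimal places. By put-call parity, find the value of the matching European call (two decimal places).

$42.28

e^(−qT) = e^(−0.034·0.25) = 0.9915;  e^(−rT) = e^(−0.049·0.25) = 0.9878
Put-call parity: C − P = S·e^(−qT) − K·e^(−rT) = 470·0.9915 − 440·0.9878 = 466.0050 − 434.6320 = 31.3730
C = P + (C − P) = 10.91 + (31.3730) = 42.2830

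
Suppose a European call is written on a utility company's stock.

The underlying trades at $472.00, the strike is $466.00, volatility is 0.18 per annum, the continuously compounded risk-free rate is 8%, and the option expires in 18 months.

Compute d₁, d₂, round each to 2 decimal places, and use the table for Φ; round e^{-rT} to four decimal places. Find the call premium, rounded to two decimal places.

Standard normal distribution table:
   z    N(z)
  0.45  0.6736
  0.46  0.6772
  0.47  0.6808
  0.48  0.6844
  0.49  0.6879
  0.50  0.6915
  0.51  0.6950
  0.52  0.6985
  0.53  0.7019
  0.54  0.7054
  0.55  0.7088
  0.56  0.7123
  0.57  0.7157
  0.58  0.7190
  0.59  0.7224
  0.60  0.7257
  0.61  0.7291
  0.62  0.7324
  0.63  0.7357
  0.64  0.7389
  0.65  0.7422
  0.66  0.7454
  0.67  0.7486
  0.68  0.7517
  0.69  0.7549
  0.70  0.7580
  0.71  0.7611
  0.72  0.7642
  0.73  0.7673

$74.93

σ√T = 0.18·√1.5 = 0.2205
d₁ = [ln(472/466) + (0.08 + ½·0.18²)·1.5] / (σ√T) = (0.0128 + 0.1443) / 0.2205 = 0.7126 ⇒ 0.71
d₂ = 0.7126 − 0.2205 = 0.4921 ⇒ 0.49
e^(−rT) = e^(−0.08·1.5) = 0.8869
N(d₁) = N(0.71) = 0.7611;  N(d₂) = N(0.49) = 0.6879
C = 472·0.7611 − 466·0.8869·0.6879 = 359.2392 − 284.3059 = 74.9333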